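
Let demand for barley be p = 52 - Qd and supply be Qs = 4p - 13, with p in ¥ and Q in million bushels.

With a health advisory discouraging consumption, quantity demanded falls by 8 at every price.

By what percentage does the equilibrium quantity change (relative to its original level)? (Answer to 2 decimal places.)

Original equilibrium: 52 - p = 4p - 13 gives 65 = 5p, so p = 13 and Q = 39.
After the shift, demand is Qd = 44 - p and supply is Qs = 4p - 13.
New equilibrium: 44 - p = 4p - 13 ⇒ 57 = 5p ⇒ p = 11.4, Q = 32.6.
%ΔQ = (32.6 − 39) / 39 × 100 = -16.41%.

-16.41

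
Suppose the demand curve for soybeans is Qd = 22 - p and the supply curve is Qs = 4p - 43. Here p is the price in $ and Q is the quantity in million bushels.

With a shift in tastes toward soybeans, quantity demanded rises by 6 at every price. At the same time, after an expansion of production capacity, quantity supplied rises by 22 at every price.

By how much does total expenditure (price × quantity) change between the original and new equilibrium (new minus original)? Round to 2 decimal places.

+61.36

Initially, 22 - p = 4p - 43, so 65 = 5p and p = 13, Q = 9.
The shock moves the curves to Qd = 28 - p and Qs = 4p - 21.
Setting them equal: 28 - p = 4p - 21 → 49 = 5p, so p = 9.8 and Q = 18.2.
Expenditure moves from 13×9 = 117 to 9.8×18.2 = 178.36; change = +61.36.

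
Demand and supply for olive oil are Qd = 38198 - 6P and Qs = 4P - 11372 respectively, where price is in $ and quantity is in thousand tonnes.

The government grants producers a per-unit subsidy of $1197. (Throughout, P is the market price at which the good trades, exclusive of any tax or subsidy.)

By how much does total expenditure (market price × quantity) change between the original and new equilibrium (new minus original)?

Solve the original market: 38198 - 6P = 4P - 11372, hence P = 4957 and Q = 8456.
Since sellers receive the price plus the subsidy, the effective supply curve becomes Qs = 4P - 6584.
Setting them equal: 38198 - 6P = 4P - 6584 → 44782 = 10P, so P = 4478.2 and Q = 11328.8.
Expenditure moves from 4957×8456 = 41916392 to 4478.2×11328.8 = 50732632.16; change = +8816240.16.

+8816240.16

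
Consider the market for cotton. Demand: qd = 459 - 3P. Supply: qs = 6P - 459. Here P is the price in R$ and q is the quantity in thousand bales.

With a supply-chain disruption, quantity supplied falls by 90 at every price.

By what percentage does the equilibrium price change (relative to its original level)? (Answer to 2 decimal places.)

Original equilibrium: 459 - 3P = 6P - 459 gives 918 = 9P, so P = 102 and q = 153.
The shock moves the curves to qd = 459 - 3P and qs = 6P - 549.
Equate the new curves: 459 - 3P = 6P - 549, giving 1008 = 9P, P = 112, q = 123.
%ΔP = (112 − 102) / 102 × 100 = +9.80%.

+9.80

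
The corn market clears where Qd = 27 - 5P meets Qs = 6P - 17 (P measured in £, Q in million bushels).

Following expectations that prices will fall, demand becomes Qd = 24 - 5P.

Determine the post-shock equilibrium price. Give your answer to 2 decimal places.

3.73

Original equilibrium: 27 - 5P = 6P - 17 gives 44 = 11P, so P = 4 and Q = 7.
After the shift, demand is Qd = 24 - 5P and supply is Qs = 6P - 17.
New equilibrium: 24 - 5P = 6P - 17 ⇒ 41 = 11P ⇒ P = 41/11 ≈ 3.7273, Q = 59/11 ≈ 5.3636.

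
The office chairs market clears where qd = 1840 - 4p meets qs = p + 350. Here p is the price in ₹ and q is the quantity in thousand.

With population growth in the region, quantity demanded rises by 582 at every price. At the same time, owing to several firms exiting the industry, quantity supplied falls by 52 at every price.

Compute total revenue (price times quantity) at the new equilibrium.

Solve the original market: 1840 - 4p = p + 350, hence p = 298 and q = 648.
The shock moves the curves to qd = 2422 - 4p and qs = p + 298.
Equate the new curves: 2422 - 4p = p + 298, giving 2124 = 5p, p = 424.8, q = 722.8.
New expenditure = 424.8 × 722.8 = 307045.44.

307045.44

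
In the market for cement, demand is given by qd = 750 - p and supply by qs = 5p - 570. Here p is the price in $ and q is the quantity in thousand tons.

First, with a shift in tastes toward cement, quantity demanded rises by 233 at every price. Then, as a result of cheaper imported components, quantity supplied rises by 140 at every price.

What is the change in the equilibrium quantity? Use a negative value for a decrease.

Solve the original market: 750 - p = 5p - 570, hence p = 220 and q = 530.
After the shift, demand is qd = 983 - p and supply is qs = 5p - 430.
Setting them equal: 983 - p = 5p - 430 → 1413 = 6p, so p = 235.5 and q = 747.5.
Δq = 747.5 − 530 = +217.5.

+217.5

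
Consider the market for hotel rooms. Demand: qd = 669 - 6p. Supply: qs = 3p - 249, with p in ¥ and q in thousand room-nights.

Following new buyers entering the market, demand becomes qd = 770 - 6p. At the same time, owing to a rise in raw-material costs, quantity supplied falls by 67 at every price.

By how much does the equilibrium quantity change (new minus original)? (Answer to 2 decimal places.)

Before the shock: 669 - 6p = 3p - 249 ⇒ 918 = 9p ⇒ p = 102, q = 57.
The new curves are qd = 770 - 6p (demand) and qs = 3p - 316 (supply).
Clearing the new market: 770 - 6p = 3p - 316, so p = 362/3 ≈ 120.6667 and q = 46.
Δq = 46 − 57 = -11.00.

-11.00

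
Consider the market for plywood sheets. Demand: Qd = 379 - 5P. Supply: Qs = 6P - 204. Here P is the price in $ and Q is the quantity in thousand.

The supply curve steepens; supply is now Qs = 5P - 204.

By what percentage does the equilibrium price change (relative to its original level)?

Original equilibrium: 379 - 5P = 6P - 204 gives 583 = 11P, so P = 53 and Q = 114.
The shock moves the curves to Qd = 379 - 5P and Qs = 5P - 204.
Equate the new curves: 379 - 5P = 5P - 204, giving 583 = 10P, P = 58.3, Q = 87.5.
%ΔP = (58.3 − 53) / 53 × 100 = +10%.

+10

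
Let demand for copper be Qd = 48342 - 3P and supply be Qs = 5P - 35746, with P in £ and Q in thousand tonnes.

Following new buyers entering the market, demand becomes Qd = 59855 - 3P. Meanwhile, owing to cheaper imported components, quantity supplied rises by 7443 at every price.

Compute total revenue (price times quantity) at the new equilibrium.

Before the shock: 48342 - 3P = 5P - 35746 ⇒ 84088 = 8P ⇒ P = 10511, Q = 16809.
The shock moves the curves to Qd = 59855 - 3P and Qs = 5P - 28303.
Setting them equal: 59855 - 3P = 5P - 28303 → 88158 = 8P, so P = 11019.75 and Q = 26795.75.
New expenditure = 11019.75 × 26795.75 = 295282466.0625.

295282466.0625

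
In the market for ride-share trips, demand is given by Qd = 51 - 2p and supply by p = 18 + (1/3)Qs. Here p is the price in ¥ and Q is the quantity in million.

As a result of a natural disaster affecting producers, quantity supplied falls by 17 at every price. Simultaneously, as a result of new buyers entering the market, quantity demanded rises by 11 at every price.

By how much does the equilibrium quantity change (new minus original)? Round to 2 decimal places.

-0.20

Before the shock: 51 - 2p = 3p - 54 ⇒ 105 = 5p ⇒ p = 21, Q = 9.
With the change applied: demand Qd = 62 - 2p, supply Qs = 3p - 71.
Clearing the new market: 62 - 2p = 3p - 71, so p = 26.6 and Q = 8.8.
ΔQ = 8.8 − 9 = -0.20.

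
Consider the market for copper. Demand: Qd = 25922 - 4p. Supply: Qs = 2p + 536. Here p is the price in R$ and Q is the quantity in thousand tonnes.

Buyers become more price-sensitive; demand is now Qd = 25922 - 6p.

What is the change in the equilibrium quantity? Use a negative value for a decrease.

-2115.5

Original equilibrium: 25922 - 4p = 2p + 536 gives 25386 = 6p, so p = 4231 and Q = 8998.
The new curves are Qd = 25922 - 6p (demand) and Qs = 2p + 536 (supply).
Equate the new curves: 25922 - 6p = 2p + 536, giving 25386 = 8p, p = 3173.25, Q = 6882.5.
ΔQ = 6882.5 − 8998 = -2115.5.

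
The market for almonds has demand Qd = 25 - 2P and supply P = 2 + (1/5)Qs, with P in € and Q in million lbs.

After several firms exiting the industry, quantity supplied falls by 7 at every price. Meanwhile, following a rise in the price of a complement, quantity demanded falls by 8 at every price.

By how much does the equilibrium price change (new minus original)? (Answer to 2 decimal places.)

-0.14

Before the shock: 25 - 2P = 5P - 10 ⇒ 35 = 7P ⇒ P = 5, Q = 15.
With the change applied: demand Qd = 17 - 2P, supply Qs = 5P - 17.
Setting them equal: 17 - 2P = 5P - 17 → 34 = 7P, so P = 34/7 ≈ 4.8571 and Q = 51/7 ≈ 7.2857.
ΔP = 4.8571 − 5 = -0.14.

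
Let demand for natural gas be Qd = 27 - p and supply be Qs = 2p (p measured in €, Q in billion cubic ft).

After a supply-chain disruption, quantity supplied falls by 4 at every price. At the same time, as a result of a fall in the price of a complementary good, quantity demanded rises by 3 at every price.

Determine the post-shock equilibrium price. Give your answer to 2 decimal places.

Initially, 27 - p = 2p, so 27 = 3p and p = 9, Q = 18.
After the shift, demand is Qd = 30 - p and supply is Qs = 2p - 4.
Equate the new curves: 30 - p = 2p - 4, giving 34 = 3p, p = 34/3 ≈ 11.3333, Q = 56/3 ≈ 18.6667.

11.33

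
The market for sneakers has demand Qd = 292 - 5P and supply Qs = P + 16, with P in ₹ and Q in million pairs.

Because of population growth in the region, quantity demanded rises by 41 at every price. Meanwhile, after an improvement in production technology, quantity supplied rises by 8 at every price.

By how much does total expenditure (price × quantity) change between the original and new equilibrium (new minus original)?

+1036.25

Solve the original market: 292 - 5P = P + 16, hence P = 46 and Q = 62.
The new curves are Qd = 333 - 5P (demand) and Qs = P + 24 (supply).
New equilibrium: 333 - 5P = P + 24 ⇒ 309 = 6P ⇒ P = 51.5, Q = 75.5.
Expenditure moves from 46×62 = 2852 to 51.5×75.5 = 3888.25; change = +1036.25.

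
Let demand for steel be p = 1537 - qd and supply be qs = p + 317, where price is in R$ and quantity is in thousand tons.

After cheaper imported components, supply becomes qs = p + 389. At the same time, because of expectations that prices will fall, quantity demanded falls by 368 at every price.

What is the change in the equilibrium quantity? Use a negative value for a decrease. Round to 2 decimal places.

-148.00

Original equilibrium: 1537 - p = p + 317 gives 1220 = 2p, so p = 610 and q = 927.
After the shift, demand is qd = 1169 - p and supply is qs = p + 389.
Setting them equal: 1169 - p = p + 389 → 780 = 2p, so p = 390 and q = 779.
Δq = 779 − 927 = -148.00.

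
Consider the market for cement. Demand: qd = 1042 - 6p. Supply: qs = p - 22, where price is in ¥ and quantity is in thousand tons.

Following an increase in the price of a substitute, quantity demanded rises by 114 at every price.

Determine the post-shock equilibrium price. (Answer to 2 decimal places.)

Original equilibrium: 1042 - 6p = p - 22 gives 1064 = 7p, so p = 152 and q = 130.
With the change applied: demand qd = 1156 - 6p, supply qs = p - 22.
New equilibrium: 1156 - 6p = p - 22 ⇒ 1178 = 7p ⇒ p = 1178/7 ≈ 168.2857, q = 1024/7 ≈ 146.2857.

168.29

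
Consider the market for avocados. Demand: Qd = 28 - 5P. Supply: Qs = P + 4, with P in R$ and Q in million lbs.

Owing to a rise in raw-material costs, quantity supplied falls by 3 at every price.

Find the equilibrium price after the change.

4.5

Initially, 28 - 5P = P + 4, so 24 = 6P and P = 4, Q = 8.
With the change applied: demand Qd = 28 - 5P, supply Qs = P + 1.
Clearing the new market: 28 - 5P = P + 1, so P = 4.5 and Q = 5.5.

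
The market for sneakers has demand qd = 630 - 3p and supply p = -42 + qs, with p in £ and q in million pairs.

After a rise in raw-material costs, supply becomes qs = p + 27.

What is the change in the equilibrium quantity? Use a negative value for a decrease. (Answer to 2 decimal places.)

-11.25

Solve the original market: 630 - 3p = p + 42, hence p = 147 and q = 189.
The shock moves the curves to qd = 630 - 3p and qs = p + 27.
New equilibrium: 630 - 3p = p + 27 ⇒ 603 = 4p ⇒ p = 150.75, q = 177.75.
Δq = 177.75 − 189 = -11.25.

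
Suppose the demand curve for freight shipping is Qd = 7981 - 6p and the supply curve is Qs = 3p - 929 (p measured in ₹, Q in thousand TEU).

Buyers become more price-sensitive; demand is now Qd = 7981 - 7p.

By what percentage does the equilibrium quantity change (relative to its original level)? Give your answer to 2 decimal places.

Solve the original market: 7981 - 6p = 3p - 929, hence p = 990 and Q = 2041.
The shock moves the curves to Qd = 7981 - 7p and Qs = 3p - 929.
New equilibrium: 7981 - 7p = 3p - 929 ⇒ 8910 = 10p ⇒ p = 891, Q = 1744.
%ΔQ = (1744 − 2041) / 2041 × 100 = -14.55%.

-14.55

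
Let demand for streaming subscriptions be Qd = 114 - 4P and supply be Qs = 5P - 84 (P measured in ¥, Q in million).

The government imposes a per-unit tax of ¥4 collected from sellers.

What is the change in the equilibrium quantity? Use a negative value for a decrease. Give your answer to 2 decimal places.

Initially, 114 - 4P = 5P - 84, so 198 = 9P and P = 22, Q = 26.
Since sellers keep the price net of the tax, the effective supply curve becomes Qs = 5P - 104.
Setting them equal: 114 - 4P = 5P - 104 → 218 = 9P, so P = 218/9 ≈ 24.2222 and Q = 154/9 ≈ 17.1111.
ΔQ = 17.1111 − 26 = -8.89.

-8.89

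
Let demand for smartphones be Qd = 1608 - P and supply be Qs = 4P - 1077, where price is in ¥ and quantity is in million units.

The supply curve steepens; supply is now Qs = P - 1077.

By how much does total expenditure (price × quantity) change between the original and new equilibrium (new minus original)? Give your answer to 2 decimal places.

-218693.25

Before the shock: 1608 - P = 4P - 1077 ⇒ 2685 = 5P ⇒ P = 537, Q = 1071.
The shock moves the curves to Qd = 1608 - P and Qs = P - 1077.
Setting them equal: 1608 - P = P - 1077 → 2685 = 2P, so P = 1342.5 and Q = 265.5.
Expenditure moves from 537×1071 = 575127 to 1342.5×265.5 = 356433.75; change = -218693.25.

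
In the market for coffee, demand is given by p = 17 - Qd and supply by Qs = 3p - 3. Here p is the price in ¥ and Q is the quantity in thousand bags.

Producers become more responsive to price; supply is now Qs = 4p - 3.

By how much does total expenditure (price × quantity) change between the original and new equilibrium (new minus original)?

Solve the original market: 17 - p = 3p - 3, hence p = 5 and Q = 12.
The new curves are Qd = 17 - p (demand) and Qs = 4p - 3 (supply).
Setting them equal: 17 - p = 4p - 3 → 20 = 5p, so p = 4 and Q = 13.
Expenditure moves from 5×12 = 60 to 4×13 = 52; change = -8.

-8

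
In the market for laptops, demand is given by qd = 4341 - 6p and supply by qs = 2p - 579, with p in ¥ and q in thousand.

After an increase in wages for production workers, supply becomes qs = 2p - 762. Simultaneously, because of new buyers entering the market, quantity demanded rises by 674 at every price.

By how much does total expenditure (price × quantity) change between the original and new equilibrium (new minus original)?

Initially, 4341 - 6p = 2p - 579, so 4920 = 8p and p = 615, q = 651.
The new curves are qd = 5015 - 6p (demand) and qs = 2p - 762 (supply).
Equate the new curves: 5015 - 6p = 2p - 762, giving 5777 = 8p, p = 722.125, q = 682.25.
Expenditure moves from 615×651 = 400365 to 722.125×682.25 = 492669.78125; change = +92304.78125.

+92304.78125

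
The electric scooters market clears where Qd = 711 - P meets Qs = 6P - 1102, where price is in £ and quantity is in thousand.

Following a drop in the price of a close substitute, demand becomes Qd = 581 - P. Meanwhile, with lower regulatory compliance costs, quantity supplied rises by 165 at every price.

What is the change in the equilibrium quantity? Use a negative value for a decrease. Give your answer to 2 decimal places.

Solve the original market: 711 - P = 6P - 1102, hence P = 259 and Q = 452.
The new curves are Qd = 581 - P (demand) and Qs = 6P - 937 (supply).
Setting them equal: 581 - P = 6P - 937 → 1518 = 7P, so P = 1518/7 ≈ 216.8571 and Q = 2549/7 ≈ 364.1429.
ΔQ = 364.1429 − 452 = -87.86.

-87.86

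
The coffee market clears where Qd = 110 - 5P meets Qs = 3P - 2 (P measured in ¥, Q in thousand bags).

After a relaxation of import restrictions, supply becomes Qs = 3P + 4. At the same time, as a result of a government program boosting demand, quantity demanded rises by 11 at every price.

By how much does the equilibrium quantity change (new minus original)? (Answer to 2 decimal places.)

+7.88

Before the shock: 110 - 5P = 3P - 2 ⇒ 112 = 8P ⇒ P = 14, Q = 40.
The shock moves the curves to Qd = 121 - 5P and Qs = 3P + 4.
New equilibrium: 121 - 5P = 3P + 4 ⇒ 117 = 8P ⇒ P = 14.625, Q = 47.875.
ΔQ = 47.875 − 40 = +7.88.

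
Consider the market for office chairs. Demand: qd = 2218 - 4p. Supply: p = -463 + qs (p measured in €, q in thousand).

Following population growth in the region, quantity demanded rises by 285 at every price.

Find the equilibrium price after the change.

408

Before the shock: 2218 - 4p = p + 463 ⇒ 1755 = 5p ⇒ p = 351, q = 814.
The new curves are qd = 2503 - 4p (demand) and qs = p + 463 (supply).
Clearing the new market: 2503 - 4p = p + 463, so p = 408 and q = 871.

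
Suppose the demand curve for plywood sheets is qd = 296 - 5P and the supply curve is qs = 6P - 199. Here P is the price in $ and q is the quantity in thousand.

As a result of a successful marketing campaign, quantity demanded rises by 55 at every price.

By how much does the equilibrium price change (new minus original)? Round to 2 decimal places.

+5.00

Original equilibrium: 296 - 5P = 6P - 199 gives 495 = 11P, so P = 45 and q = 71.
After the shift, demand is qd = 351 - 5P and supply is qs = 6P - 199.
Clearing the new market: 351 - 5P = 6P - 199, so P = 50 and q = 101.
ΔP = 50 − 45 = +5.00.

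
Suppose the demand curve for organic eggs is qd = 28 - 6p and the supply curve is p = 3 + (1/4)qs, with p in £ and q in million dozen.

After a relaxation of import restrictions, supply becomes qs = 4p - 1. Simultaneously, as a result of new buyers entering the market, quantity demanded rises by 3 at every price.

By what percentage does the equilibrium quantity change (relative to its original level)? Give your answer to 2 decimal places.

+195.00

Solve the original market: 28 - 6p = 4p - 12, hence p = 4 and q = 4.
With the change applied: demand qd = 31 - 6p, supply qs = 4p - 1.
New equilibrium: 31 - 6p = 4p - 1 ⇒ 32 = 10p ⇒ p = 3.2, q = 11.8.
%Δq = (11.8 − 4) / 4 × 100 = +195.00%.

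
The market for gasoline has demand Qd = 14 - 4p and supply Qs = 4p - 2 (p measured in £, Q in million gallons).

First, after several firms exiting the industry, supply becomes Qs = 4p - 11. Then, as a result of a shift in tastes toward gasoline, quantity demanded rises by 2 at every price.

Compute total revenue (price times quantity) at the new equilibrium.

8.4375

Solve the original market: 14 - 4p = 4p - 2, hence p = 2 and Q = 6.
With the change applied: demand Qd = 16 - 4p, supply Qs = 4p - 11.
Clearing the new market: 16 - 4p = 4p - 11, so p = 3.375 and Q = 2.5.
New expenditure = 3.375 × 2.5 = 8.4375.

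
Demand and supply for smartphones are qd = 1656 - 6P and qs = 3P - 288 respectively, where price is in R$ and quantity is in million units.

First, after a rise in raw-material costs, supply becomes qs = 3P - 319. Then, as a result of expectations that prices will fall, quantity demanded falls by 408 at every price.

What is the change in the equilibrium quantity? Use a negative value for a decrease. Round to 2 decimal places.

Before the shock: 1656 - 6P = 3P - 288 ⇒ 1944 = 9P ⇒ P = 216, q = 360.
After the shift, demand is qd = 1248 - 6P and supply is qs = 3P - 319.
Clearing the new market: 1248 - 6P = 3P - 319, so P = 1567/9 ≈ 174.1111 and q = 610/3 ≈ 203.3333.
Δq = 203.3333 − 360 = -156.67.

-156.67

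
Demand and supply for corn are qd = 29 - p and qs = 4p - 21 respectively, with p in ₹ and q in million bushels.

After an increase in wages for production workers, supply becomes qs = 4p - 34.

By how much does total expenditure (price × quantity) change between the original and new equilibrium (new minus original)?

Original equilibrium: 29 - p = 4p - 21 gives 50 = 5p, so p = 10 and q = 19.
The new curves are qd = 29 - p (demand) and qs = 4p - 34 (supply).
New equilibrium: 29 - p = 4p - 34 ⇒ 63 = 5p ⇒ p = 12.6, q = 16.4.
Expenditure moves from 10×19 = 190 to 12.6×16.4 = 206.64; change = +16.64.

+16.64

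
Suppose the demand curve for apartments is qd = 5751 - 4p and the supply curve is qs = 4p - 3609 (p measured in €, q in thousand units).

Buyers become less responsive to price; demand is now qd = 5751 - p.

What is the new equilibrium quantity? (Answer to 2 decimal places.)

3879.00

Initially, 5751 - 4p = 4p - 3609, so 9360 = 8p and p = 1170, q = 1071.
The shock moves the curves to qd = 5751 - p and qs = 4p - 3609.
Setting them equal: 5751 - p = 4p - 3609 → 9360 = 5p, so p = 1872 and q = 3879.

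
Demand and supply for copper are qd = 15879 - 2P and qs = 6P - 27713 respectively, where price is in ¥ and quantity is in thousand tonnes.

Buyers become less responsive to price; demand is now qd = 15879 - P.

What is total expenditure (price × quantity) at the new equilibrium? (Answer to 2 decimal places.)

60104471.67

Initially, 15879 - 2P = 6P - 27713, so 43592 = 8P and P = 5449, q = 4981.
After the shift, demand is qd = 15879 - P and supply is qs = 6P - 27713.
Clearing the new market: 15879 - P = 6P - 27713, so P = 43592/7 ≈ 6227.4286 and q = 67561/7 ≈ 9651.5714.
New expenditure = 6227.4286 × 9651.5714 = 60104471.67.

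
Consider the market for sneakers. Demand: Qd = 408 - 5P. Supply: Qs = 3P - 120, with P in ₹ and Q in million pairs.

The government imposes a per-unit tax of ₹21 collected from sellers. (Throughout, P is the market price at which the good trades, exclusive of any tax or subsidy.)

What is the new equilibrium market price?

73.875

Before the shock: 408 - 5P = 3P - 120 ⇒ 528 = 8P ⇒ P = 66, Q = 78.
Since sellers keep the price net of the tax, the effective supply curve becomes Qs = 3P - 183.
Setting them equal: 408 - 5P = 3P - 183 → 591 = 8P, so P = 73.875 and Q = 38.625.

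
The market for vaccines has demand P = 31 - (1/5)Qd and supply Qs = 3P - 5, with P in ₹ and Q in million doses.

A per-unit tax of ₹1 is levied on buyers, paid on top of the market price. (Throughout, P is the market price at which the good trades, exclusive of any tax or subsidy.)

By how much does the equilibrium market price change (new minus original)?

-0.625

Original equilibrium: 155 - 5P = 3P - 5 gives 160 = 8P, so P = 20 and Q = 55.
Since buyers pay the price plus the tax, the effective demand curve becomes Qd = 150 - 5P.
New equilibrium: 150 - 5P = 3P - 5 ⇒ 155 = 8P ⇒ P = 19.375, Q = 53.125.
ΔP = 19.375 − 20 = -0.625.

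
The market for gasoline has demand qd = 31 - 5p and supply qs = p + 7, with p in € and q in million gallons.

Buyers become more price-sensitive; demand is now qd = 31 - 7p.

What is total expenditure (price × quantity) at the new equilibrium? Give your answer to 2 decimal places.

Solve the original market: 31 - 5p = p + 7, hence p = 4 and q = 11.
The shock moves the curves to qd = 31 - 7p and qs = p + 7.
Setting them equal: 31 - 7p = p + 7 → 24 = 8p, so p = 3 and q = 10.
New expenditure = 3 × 10 = 30.00.

30.00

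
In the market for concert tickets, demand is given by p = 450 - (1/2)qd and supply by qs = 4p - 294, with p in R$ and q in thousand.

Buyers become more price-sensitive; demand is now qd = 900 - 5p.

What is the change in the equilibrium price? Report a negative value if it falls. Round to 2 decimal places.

-66.33

Initially, 900 - 2p = 4p - 294, so 1194 = 6p and p = 199, q = 502.
The new curves are qd = 900 - 5p (demand) and qs = 4p - 294 (supply).
New equilibrium: 900 - 5p = 4p - 294 ⇒ 1194 = 9p ⇒ p = 398/3 ≈ 132.6667, q = 710/3 ≈ 236.6667.
Δp = 132.6667 − 199 = -66.33.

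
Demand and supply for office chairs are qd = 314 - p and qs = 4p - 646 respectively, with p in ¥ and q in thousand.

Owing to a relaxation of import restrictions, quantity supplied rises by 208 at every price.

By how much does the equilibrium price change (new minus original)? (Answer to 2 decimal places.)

Before the shock: 314 - p = 4p - 646 ⇒ 960 = 5p ⇒ p = 192, q = 122.
The shock moves the curves to qd = 314 - p and qs = 4p - 438.
Equate the new curves: 314 - p = 4p - 438, giving 752 = 5p, p = 150.4, q = 163.6.
Δp = 150.4 − 192 = -41.60.

-41.60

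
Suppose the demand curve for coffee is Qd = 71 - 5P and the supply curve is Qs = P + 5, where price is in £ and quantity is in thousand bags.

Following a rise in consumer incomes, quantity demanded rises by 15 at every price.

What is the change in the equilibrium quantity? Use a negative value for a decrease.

+2.5

Initially, 71 - 5P = P + 5, so 66 = 6P and P = 11, Q = 16.
The new curves are Qd = 86 - 5P (demand) and Qs = P + 5 (supply).
Setting them equal: 86 - 5P = P + 5 → 81 = 6P, so P = 13.5 and Q = 18.5.
ΔQ = 18.5 − 16 = +2.5.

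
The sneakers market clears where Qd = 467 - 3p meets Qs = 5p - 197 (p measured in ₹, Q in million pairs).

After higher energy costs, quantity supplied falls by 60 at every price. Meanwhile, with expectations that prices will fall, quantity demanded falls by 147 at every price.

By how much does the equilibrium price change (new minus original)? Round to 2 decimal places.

Initially, 467 - 3p = 5p - 197, so 664 = 8p and p = 83, Q = 218.
The shock moves the curves to Qd = 320 - 3p and Qs = 5p - 257.
Setting them equal: 320 - 3p = 5p - 257 → 577 = 8p, so p = 72.125 and Q = 103.625.
Δp = 72.125 − 83 = -10.88.

-10.88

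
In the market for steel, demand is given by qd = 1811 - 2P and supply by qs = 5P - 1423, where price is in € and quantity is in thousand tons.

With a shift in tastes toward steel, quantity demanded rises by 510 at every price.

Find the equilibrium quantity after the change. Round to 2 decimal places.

Original equilibrium: 1811 - 2P = 5P - 1423 gives 3234 = 7P, so P = 462 and q = 887.
The new curves are qd = 2321 - 2P (demand) and qs = 5P - 1423 (supply).
Clearing the new market: 2321 - 2P = 5P - 1423, so P = 3744/7 ≈ 534.8571 and q = 8759/7 ≈ 1251.2857.

1251.29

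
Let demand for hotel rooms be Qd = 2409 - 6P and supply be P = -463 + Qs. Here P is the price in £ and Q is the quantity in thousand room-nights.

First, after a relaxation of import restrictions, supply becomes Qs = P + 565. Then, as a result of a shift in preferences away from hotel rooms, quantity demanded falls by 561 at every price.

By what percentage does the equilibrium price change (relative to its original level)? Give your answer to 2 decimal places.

-34.07

Original equilibrium: 2409 - 6P = P + 463 gives 1946 = 7P, so P = 278 and Q = 741.
The shock moves the curves to Qd = 1848 - 6P and Qs = P + 565.
New equilibrium: 1848 - 6P = P + 565 ⇒ 1283 = 7P ⇒ P = 1283/7 ≈ 183.2857, Q = 5238/7 ≈ 748.2857.
%ΔP = (183.2857 − 278) / 278 × 100 = -34.07%.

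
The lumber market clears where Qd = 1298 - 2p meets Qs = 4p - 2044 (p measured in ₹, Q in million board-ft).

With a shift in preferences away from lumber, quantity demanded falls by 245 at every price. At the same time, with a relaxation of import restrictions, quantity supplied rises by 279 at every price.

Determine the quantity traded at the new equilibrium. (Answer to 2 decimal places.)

113.67

Solve the original market: 1298 - 2p = 4p - 2044, hence p = 557 and Q = 184.
With the change applied: demand Qd = 1053 - 2p, supply Qs = 4p - 1765.
Equate the new curves: 1053 - 2p = 4p - 1765, giving 2818 = 6p, p = 1409/3 ≈ 469.6667, Q = 341/3 ≈ 113.6667.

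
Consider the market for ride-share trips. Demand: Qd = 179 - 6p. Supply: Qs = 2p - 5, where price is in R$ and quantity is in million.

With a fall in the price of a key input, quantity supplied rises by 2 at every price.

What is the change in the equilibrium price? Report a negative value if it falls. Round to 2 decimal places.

Original equilibrium: 179 - 6p = 2p - 5 gives 184 = 8p, so p = 23 and Q = 41.
The new curves are Qd = 179 - 6p (demand) and Qs = 2p - 3 (supply).
New equilibrium: 179 - 6p = 2p - 3 ⇒ 182 = 8p ⇒ p = 22.75, Q = 42.5.
Δp = 22.75 − 23 = -0.25.

-0.25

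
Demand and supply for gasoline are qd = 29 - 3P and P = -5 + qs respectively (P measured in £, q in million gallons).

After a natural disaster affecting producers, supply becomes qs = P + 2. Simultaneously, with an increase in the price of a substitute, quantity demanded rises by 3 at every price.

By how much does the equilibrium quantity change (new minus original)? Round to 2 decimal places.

-1.50

Initially, 29 - 3P = P + 5, so 24 = 4P and P = 6, q = 11.
With the change applied: demand qd = 32 - 3P, supply qs = P + 2.
New equilibrium: 32 - 3P = P + 2 ⇒ 30 = 4P ⇒ P = 7.5, q = 9.5.
Δq = 9.5 − 11 = -1.50.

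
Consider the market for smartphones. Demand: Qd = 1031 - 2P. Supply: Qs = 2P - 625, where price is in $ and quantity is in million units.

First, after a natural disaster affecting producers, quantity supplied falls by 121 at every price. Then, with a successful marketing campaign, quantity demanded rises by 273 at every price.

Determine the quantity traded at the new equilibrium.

279

Solve the original market: 1031 - 2P = 2P - 625, hence P = 414 and Q = 203.
The new curves are Qd = 1304 - 2P (demand) and Qs = 2P - 746 (supply).
Clearing the new market: 1304 - 2P = 2P - 746, so P = 512.5 and Q = 279.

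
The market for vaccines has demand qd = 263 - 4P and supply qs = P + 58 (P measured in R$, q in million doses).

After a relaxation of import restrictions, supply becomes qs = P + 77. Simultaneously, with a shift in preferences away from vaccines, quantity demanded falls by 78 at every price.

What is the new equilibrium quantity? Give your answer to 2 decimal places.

Original equilibrium: 263 - 4P = P + 58 gives 205 = 5P, so P = 41 and q = 99.
With the change applied: demand qd = 185 - 4P, supply qs = P + 77.
Setting them equal: 185 - 4P = P + 77 → 108 = 5P, so P = 21.6 and q = 98.6.

98.60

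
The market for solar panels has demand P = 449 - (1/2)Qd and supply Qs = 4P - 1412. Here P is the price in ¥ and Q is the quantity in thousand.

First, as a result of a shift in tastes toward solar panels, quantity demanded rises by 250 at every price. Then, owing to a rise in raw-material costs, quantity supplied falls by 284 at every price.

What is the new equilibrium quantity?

200

Before the shock: 898 - 2P = 4P - 1412 ⇒ 2310 = 6P ⇒ P = 385, Q = 128.
After the shift, demand is Qd = 1148 - 2P and supply is Qs = 4P - 1696.
Equate the new curves: 1148 - 2P = 4P - 1696, giving 2844 = 6P, P = 474, Q = 200.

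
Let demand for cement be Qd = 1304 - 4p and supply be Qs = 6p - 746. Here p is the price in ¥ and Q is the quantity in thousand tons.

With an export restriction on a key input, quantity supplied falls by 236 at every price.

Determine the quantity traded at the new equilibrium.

389.6

Solve the original market: 1304 - 4p = 6p - 746, hence p = 205 and Q = 484.
The new curves are Qd = 1304 - 4p (demand) and Qs = 6p - 982 (supply).
New equilibrium: 1304 - 4p = 6p - 982 ⇒ 2286 = 10p ⇒ p = 228.6, Q = 389.6.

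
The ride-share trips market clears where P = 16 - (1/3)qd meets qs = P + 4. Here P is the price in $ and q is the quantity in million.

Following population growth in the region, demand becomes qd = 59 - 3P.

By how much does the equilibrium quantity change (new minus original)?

Before the shock: 48 - 3P = P + 4 ⇒ 44 = 4P ⇒ P = 11, q = 15.
After the shift, demand is qd = 59 - 3P and supply is qs = P + 4.
New equilibrium: 59 - 3P = P + 4 ⇒ 55 = 4P ⇒ P = 13.75, q = 17.75.
Δq = 17.75 − 15 = +2.75.

+2.75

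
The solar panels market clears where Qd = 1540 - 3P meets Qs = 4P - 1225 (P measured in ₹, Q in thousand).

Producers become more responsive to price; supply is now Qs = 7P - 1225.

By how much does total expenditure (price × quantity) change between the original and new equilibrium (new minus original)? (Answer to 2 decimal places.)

+56228.25

Before the shock: 1540 - 3P = 4P - 1225 ⇒ 2765 = 7P ⇒ P = 395, Q = 355.
With the change applied: demand Qd = 1540 - 3P, supply Qs = 7P - 1225.
Equate the new curves: 1540 - 3P = 7P - 1225, giving 2765 = 10P, P = 276.5, Q = 710.5.
Expenditure moves from 395×355 = 140225 to 276.5×710.5 = 196453.25; change = +56228.25.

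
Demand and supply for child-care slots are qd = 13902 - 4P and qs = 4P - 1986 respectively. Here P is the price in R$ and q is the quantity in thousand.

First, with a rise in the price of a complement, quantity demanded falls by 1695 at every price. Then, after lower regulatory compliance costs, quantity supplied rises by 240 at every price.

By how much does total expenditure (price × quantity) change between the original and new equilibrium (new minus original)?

-2709942.1875

Initially, 13902 - 4P = 4P - 1986, so 15888 = 8P and P = 1986, q = 5958.
The new curves are qd = 12207 - 4P (demand) and qs = 4P - 1746 (supply).
New equilibrium: 12207 - 4P = 4P - 1746 ⇒ 13953 = 8P ⇒ P = 1744.125, q = 5230.5.
Expenditure moves from 1986×5958 = 11832588 to 1744.125×5230.5 = 9122645.8125; change = -2709942.1875.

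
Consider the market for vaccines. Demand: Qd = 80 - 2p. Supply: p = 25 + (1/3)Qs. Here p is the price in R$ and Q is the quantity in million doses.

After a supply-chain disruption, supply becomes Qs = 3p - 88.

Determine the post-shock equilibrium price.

33.6

Original equilibrium: 80 - 2p = 3p - 75 gives 155 = 5p, so p = 31 and Q = 18.
The new curves are Qd = 80 - 2p (demand) and Qs = 3p - 88 (supply).
Equate the new curves: 80 - 2p = 3p - 88, giving 168 = 5p, p = 33.6, Q = 12.8.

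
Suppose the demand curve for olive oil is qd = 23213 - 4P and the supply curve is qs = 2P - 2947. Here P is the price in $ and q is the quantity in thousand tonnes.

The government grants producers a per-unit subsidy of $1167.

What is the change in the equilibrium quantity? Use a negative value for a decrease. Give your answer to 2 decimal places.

+1556.00

Before the shock: 23213 - 4P = 2P - 2947 ⇒ 26160 = 6P ⇒ P = 4360, q = 5773.
Since sellers receive the price plus the subsidy, the effective supply curve becomes qs = 2P - 613.
New equilibrium: 23213 - 4P = 2P - 613 ⇒ 23826 = 6P ⇒ P = 3971, q = 7329.
Δq = 7329 − 5773 = +1556.00.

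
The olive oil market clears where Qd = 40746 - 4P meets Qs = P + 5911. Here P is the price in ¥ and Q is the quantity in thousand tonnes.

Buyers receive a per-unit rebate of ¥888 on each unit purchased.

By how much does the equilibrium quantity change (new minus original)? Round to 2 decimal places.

+710.40

Initially, 40746 - 4P = P + 5911, so 34835 = 5P and P = 6967, Q = 12878.
Since buyers' out-of-pocket price is the market price minus the rebate, the effective demand curve becomes Qd = 44298 - 4P.
Setting them equal: 44298 - 4P = P + 5911 → 38387 = 5P, so P = 7677.4 and Q = 13588.4.
ΔQ = 13588.4 − 12878 = +710.40.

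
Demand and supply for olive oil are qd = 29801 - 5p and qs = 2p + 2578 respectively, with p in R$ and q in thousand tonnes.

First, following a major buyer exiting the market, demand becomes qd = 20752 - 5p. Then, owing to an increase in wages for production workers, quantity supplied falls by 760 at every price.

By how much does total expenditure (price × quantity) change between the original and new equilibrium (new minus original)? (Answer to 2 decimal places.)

-20724549.39

Before the shock: 29801 - 5p = 2p + 2578 ⇒ 27223 = 7p ⇒ p = 3889, q = 10356.
The shock moves the curves to qd = 20752 - 5p and qs = 2p + 1818.
New equilibrium: 20752 - 5p = 2p + 1818 ⇒ 18934 = 7p ⇒ p = 18934/7 ≈ 2704.8571, q = 50594/7 ≈ 7227.7143.
Expenditure moves from 3889×10356 = 40274484 to 2704.8571×7227.7143 = 19549934.6122; change = -20724549.39.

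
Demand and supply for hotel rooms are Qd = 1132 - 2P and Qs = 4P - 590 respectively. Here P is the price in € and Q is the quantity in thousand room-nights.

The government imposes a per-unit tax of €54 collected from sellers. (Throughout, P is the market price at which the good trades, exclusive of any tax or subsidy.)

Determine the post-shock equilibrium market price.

Solve the original market: 1132 - 2P = 4P - 590, hence P = 287 and Q = 558.
Since sellers keep the price net of the tax, the effective supply curve becomes Qs = 4P - 806.
Equate the new curves: 1132 - 2P = 4P - 806, giving 1938 = 6P, P = 323, Q = 486.

323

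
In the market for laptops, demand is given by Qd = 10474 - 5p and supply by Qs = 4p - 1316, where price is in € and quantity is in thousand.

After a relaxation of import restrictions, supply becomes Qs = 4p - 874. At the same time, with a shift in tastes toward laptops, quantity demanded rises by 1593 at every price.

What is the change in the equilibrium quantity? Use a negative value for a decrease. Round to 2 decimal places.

+953.56

Solve the original market: 10474 - 5p = 4p - 1316, hence p = 1310 and Q = 3924.
The shock moves the curves to Qd = 12067 - 5p and Qs = 4p - 874.
Equate the new curves: 12067 - 5p = 4p - 874, giving 12941 = 9p, p = 12941/9 ≈ 1437.8889, Q = 43898/9 ≈ 4877.5556.
ΔQ = 4877.5556 − 3924 = +953.56.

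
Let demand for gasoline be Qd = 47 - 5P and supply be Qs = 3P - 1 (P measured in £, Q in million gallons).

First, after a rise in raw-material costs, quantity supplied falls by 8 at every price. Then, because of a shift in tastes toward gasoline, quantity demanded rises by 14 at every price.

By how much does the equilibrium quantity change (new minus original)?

Solve the original market: 47 - 5P = 3P - 1, hence P = 6 and Q = 17.
The new curves are Qd = 61 - 5P (demand) and Qs = 3P - 9 (supply).
Equate the new curves: 61 - 5P = 3P - 9, giving 70 = 8P, P = 8.75, Q = 17.25.
ΔQ = 17.25 − 17 = +0.25.

+0.25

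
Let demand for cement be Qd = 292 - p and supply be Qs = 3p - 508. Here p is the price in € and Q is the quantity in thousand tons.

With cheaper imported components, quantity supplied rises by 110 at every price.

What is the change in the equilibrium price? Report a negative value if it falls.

-27.5

Original equilibrium: 292 - p = 3p - 508 gives 800 = 4p, so p = 200 and Q = 92.
With the change applied: demand Qd = 292 - p, supply Qs = 3p - 398.
Setting them equal: 292 - p = 3p - 398 → 690 = 4p, so p = 172.5 and Q = 119.5.
Δp = 172.5 − 200 = -27.5.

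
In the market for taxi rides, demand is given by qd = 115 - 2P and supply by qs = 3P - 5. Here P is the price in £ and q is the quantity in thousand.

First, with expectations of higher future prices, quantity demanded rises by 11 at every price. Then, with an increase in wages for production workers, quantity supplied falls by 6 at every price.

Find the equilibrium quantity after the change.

71.2

Original equilibrium: 115 - 2P = 3P - 5 gives 120 = 5P, so P = 24 and q = 67.
The new curves are qd = 126 - 2P (demand) and qs = 3P - 11 (supply).
Equate the new curves: 126 - 2P = 3P - 11, giving 137 = 5P, P = 27.4, q = 71.2.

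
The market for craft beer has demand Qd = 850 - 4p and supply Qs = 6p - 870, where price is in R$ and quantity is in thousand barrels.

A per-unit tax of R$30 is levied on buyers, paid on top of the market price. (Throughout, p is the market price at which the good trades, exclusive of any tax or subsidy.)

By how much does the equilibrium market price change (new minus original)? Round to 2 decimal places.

-12.00

Initially, 850 - 4p = 6p - 870, so 1720 = 10p and p = 172, Q = 162.
Since buyers pay the price plus the tax, the effective demand curve becomes Qd = 730 - 4p.
Clearing the new market: 730 - 4p = 6p - 870, so p = 160 and Q = 90.
Δp = 160 − 172 = -12.00.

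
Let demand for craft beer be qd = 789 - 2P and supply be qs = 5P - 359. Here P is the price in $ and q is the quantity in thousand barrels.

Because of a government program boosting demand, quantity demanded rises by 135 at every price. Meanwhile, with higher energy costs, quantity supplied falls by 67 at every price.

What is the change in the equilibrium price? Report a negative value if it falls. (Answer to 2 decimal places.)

Solve the original market: 789 - 2P = 5P - 359, hence P = 164 and q = 461.
With the change applied: demand qd = 924 - 2P, supply qs = 5P - 426.
Setting them equal: 924 - 2P = 5P - 426 → 1350 = 7P, so P = 1350/7 ≈ 192.8571 and q = 3768/7 ≈ 538.2857.
ΔP = 192.8571 − 164 = +28.86.

+28.86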